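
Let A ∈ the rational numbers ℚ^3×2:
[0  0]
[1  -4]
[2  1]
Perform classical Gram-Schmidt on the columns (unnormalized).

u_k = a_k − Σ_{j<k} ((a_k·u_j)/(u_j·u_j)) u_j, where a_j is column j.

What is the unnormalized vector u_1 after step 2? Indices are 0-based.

Step 1: u_0 = a_0 = (0, 1, 2).
Step 2: u_1 = a_1 − (-2/5)·u_0 = (0, -18/5, 9/5).

u_1 = (0, -18/5, 9/5)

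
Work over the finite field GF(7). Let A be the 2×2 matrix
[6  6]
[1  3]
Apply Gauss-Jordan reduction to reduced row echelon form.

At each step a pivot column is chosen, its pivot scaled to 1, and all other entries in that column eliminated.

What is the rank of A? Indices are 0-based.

pivot(0,0)=6: scale R0 → (1, 1)
  clear (1,0): R1 −= (1)R0 → (0, 2)
pivot(1,1)=2: scale R1 → (0, 1)
  clear (0,1): R0 −= (1)R1 → (1, 0)

rank = 2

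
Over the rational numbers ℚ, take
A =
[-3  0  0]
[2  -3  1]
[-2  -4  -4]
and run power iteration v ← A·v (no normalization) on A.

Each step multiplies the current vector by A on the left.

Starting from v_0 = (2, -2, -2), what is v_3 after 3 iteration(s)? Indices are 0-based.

v_3 = (-54, 40, 332)

v_0 = (2, -2, -2).
v_1 = A·v_0 = (-6, 8, 12).
v_2 = A·v_1 = (18, -24, -68).
v_3 = A·v_2 = (-54, 40, 332).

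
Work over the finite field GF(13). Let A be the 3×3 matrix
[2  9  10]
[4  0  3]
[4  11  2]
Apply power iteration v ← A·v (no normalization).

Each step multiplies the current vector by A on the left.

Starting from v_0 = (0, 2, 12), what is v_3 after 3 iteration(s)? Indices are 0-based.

v_3 = (10, 2, 0)

v_0 = (0, 2, 12).
v_1 = A·v_0 = (8, 10, 7).
v_2 = A·v_1 = (7, 1, 0).
v_3 = A·v_2 = (10, 2, 0).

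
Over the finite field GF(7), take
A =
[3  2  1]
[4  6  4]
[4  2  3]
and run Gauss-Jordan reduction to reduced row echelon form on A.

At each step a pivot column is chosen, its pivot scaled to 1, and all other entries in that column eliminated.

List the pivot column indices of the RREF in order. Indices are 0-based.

pivot columns: 0, 1, 2

pivot(0,0)=3: scale R0 → (1, 3, 5)
  clear (1,0): R1 −= (4)R0 → (0, 1, 5)
  clear (2,0): R2 −= (4)R0 → (0, 4, 4)
pivot(1,1)=1: scale R1 → (0, 1, 5)
  clear (0,1): R0 −= (3)R1 → (1, 0, 4)
  clear (2,1): R2 −= (4)R1 → (0, 0, 5)
pivot(2,2)=5: scale R2 → (0, 0, 1)
  clear (0,2): R0 −= (4)R2 → (1, 0, 0)
  clear (1,2): R1 −= (5)R2 → (0, 1, 0)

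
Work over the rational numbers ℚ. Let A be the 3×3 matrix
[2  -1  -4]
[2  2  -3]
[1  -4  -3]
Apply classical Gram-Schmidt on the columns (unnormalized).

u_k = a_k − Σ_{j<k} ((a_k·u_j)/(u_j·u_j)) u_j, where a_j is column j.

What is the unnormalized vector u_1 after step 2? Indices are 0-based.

Step 1: u_0 = a_0 = (2, 2, 1).
Step 2: u_1 = a_1 − (-2/9)·u_0 = (-5/9, 22/9, -34/9).

u_1 = (-5/9, 22/9, -34/9)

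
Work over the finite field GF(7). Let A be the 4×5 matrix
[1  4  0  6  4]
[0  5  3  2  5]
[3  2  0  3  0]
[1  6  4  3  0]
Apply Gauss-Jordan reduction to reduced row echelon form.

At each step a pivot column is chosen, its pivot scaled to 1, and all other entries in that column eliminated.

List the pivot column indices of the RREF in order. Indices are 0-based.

pivot columns: 0, 1, 2, 3

[1] R0 /= 1  ⇒  (1, 4, 0, 6, 4)
     R2 -= 3·R0  ⇒  (0, 4, 0, 6, 2)
     R3 -= 1·R0  ⇒  (0, 2, 4, 4, 3)
[2] R1 /= 5  ⇒  (0, 1, 2, 6, 1)
     R0 -= 4·R1  ⇒  (1, 0, 6, 3, 0)
     R2 -= 4·R1  ⇒  (0, 0, 6, 3, 5)
     R3 -= 2·R1  ⇒  (0, 0, 0, 6, 1)
[3] R2 /= 6  ⇒  (0, 0, 1, 4, 2)
     R0 -= 6·R2  ⇒  (1, 0, 0, 0, 2)
     R1 -= 2·R2  ⇒  (0, 1, 0, 5, 4)
[4] R3 /= 6  ⇒  (0, 0, 0, 1, 6)
     R1 -= 5·R3  ⇒  (0, 1, 0, 0, 2)
     R2 -= 4·R3  ⇒  (0, 0, 1, 0, 6)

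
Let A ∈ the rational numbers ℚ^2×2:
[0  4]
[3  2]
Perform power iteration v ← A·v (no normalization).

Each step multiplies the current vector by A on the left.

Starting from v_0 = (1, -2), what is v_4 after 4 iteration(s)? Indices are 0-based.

v_0 = (1, -2).
v_1 = A·v_0 = (-8, -1).
v_2 = A·v_1 = (-4, -26).
v_3 = A·v_2 = (-104, -64).
v_4 = A·v_3 = (-256, -440).

v_4 = (-256, -440)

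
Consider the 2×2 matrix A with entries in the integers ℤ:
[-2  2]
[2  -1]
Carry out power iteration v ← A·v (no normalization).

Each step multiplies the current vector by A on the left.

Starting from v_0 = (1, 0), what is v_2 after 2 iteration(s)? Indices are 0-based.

v_2 = (8, -6)

v_0 = (1, 0).
v_1 = A·v_0 = (-2, 2).
v_2 = A·v_1 = (8, -6).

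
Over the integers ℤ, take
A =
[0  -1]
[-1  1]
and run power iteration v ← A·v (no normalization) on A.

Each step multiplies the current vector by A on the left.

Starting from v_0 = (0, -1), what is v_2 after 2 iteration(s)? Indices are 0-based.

v_0 = (0, -1).
v_1 = A·v_0 = (1, -1).
v_2 = A·v_1 = (1, -2).

v_2 = (1, -2)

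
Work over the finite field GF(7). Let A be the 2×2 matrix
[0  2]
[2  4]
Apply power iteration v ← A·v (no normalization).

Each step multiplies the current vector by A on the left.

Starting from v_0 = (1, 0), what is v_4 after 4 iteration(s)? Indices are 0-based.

v_4 = (3, 3)

v_0 = (1, 0).
v_1 = A·v_0 = (0, 2).
v_2 = A·v_1 = (4, 1).
v_3 = A·v_2 = (2, 5).
v_4 = A·v_3 = (3, 3).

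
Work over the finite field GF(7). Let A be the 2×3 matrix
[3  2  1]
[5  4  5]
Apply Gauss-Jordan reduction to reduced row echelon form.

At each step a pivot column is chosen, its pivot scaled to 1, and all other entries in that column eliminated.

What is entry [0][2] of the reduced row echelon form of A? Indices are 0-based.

[1] R0 /= 3  ⇒  (1, 3, 5)
     R1 -= 5·R0  ⇒  (0, 3, 1)
[2] R1 /= 3  ⇒  (0, 1, 5)
     R0 -= 3·R1  ⇒  (1, 0, 4)

M[0][2] = 4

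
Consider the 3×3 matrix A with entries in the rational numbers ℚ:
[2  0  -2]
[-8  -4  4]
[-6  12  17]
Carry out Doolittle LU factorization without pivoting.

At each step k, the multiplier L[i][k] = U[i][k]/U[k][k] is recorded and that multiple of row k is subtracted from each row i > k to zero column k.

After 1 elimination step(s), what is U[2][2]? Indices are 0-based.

[col 0] pivot 2
  R1 -= -4*R0 → (0, -4, -4)  (L[1][0] := -4)
  R2 -= -3*R0 → (0, 12, 11)  (L[2][0] := -3)

U[2][2] = 11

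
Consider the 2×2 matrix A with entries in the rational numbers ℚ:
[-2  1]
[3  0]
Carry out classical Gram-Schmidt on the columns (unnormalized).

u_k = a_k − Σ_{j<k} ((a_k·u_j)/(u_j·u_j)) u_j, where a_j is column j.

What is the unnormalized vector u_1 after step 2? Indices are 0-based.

Step 1: u_0 = a_0 = (-2, 3).
Step 2: u_1 = a_1 − (-2/13)·u_0 = (9/13, 6/13).

u_1 = (9/13, 6/13)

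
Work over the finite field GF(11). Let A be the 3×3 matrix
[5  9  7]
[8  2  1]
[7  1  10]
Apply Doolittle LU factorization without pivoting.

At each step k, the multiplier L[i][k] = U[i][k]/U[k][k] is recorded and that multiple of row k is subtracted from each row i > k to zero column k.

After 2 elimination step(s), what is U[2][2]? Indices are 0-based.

U[2][2] = 3

[col 0] pivot 5
  R1 -= 6*R0 → (0, 3, 3)  (L[1][0] := 6)
  R2 -= 8*R0 → (0, 6, 9)  (L[2][0] := 8)
[col 1] pivot 3
  R2 -= 2*R1 → (0, 0, 3)  (L[2][1] := 2)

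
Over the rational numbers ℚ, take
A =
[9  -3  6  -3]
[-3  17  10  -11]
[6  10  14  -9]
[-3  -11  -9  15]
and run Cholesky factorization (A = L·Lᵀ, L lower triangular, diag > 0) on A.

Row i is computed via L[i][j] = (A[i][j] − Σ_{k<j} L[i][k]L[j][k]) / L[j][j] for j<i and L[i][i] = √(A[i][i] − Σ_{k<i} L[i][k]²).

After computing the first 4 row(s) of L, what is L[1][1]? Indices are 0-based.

L[1][1] = 4

Step 1: L[0][0] = √(9) = 3.
  L[1][0] = (-3) / L[0][0] = -1.
Step 2: L[1][1] = √(16) = 4.
  L[2][0] = (6) / L[0][0] = 2.
  L[2][1] = (12) / L[1][1] = 3.
Step 3: L[2][2] = √(1) = 1.
  L[3][0] = (-3) / L[0][0] = -1.
  L[3][1] = (-12) / L[1][1] = -3.
  L[3][2] = (2) / L[2][2] = 2.
Step 4: L[3][3] = √(1) = 1.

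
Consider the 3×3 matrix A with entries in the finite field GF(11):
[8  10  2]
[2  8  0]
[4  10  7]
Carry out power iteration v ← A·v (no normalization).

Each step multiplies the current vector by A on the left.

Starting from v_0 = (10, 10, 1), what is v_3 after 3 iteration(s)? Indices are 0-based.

v_0 = (10, 10, 1).
v_1 = A·v_0 = (6, 1, 4).
v_2 = A·v_1 = (0, 9, 7).
v_3 = A·v_2 = (5, 6, 7).

v_3 = (5, 6, 7)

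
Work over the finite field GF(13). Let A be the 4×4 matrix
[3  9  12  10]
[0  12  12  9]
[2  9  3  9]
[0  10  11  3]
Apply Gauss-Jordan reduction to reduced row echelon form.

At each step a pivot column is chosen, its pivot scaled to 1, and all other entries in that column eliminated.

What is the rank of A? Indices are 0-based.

pivot(0,0)=3: scale R0 → (1, 3, 4, 12)
  clear (2,0): R2 −= (2)R0 → (0, 3, 8, 11)
pivot(1,1)=12: scale R1 → (0, 1, 1, 4)
  clear (0,1): R0 −= (3)R1 → (1, 0, 1, 0)
  clear (2,1): R2 −= (3)R1 → (0, 0, 5, 12)
  clear (3,1): R3 −= (10)R1 → (0, 0, 1, 2)
pivot(2,2)=5: scale R2 → (0, 0, 1, 5)
  clear (0,2): R0 −= (1)R2 → (1, 0, 0, 8)
  clear (1,2): R1 −= (1)R2 → (0, 1, 0, 12)
  clear (3,2): R3 −= (1)R2 → (0, 0, 0, 10)
pivot(3,3)=10: scale R3 → (0, 0, 0, 1)
  clear (0,3): R0 −= (8)R3 → (1, 0, 0, 0)
  clear (1,3): R1 −= (12)R3 → (0, 1, 0, 0)
  clear (2,3): R2 −= (5)R3 → (0, 0, 1, 0)

rank = 4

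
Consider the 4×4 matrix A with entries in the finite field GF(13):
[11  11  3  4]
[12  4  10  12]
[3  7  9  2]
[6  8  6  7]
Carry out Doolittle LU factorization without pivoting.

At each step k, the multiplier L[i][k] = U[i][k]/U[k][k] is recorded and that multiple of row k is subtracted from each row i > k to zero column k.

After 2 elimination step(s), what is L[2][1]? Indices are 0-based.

[col 0] pivot 11
  R1 -= 7*R0 → (0, 5, 2, 10)  (L[1][0] := 7)
  R2 -= 5*R0 → (0, 4, 7, 8)  (L[2][0] := 5)
  R3 -= 10*R0 → (0, 2, 2, 6)  (L[3][0] := 10)
[col 1] pivot 5
  R2 -= 6*R1 → (0, 0, 8, 0)  (L[2][1] := 6)
  R3 -= 3*R1 → (0, 0, 9, 2)  (L[3][1] := 3)

L[2][1] = 6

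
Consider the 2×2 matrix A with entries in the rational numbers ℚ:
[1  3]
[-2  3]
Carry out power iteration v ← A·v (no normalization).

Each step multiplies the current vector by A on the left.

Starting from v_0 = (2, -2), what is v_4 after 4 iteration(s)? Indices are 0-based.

v_0 = (2, -2).
v_1 = A·v_0 = (-4, -10).
v_2 = A·v_1 = (-34, -22).
v_3 = A·v_2 = (-100, 2).
v_4 = A·v_3 = (-94, 206).

v_4 = (-94, 206)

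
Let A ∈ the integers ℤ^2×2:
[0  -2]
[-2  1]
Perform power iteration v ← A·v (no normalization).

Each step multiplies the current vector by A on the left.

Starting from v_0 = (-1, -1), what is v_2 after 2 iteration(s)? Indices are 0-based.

v_2 = (-2, -3)

v_0 = (-1, -1).
v_1 = A·v_0 = (2, 1).
v_2 = A·v_1 = (-2, -3).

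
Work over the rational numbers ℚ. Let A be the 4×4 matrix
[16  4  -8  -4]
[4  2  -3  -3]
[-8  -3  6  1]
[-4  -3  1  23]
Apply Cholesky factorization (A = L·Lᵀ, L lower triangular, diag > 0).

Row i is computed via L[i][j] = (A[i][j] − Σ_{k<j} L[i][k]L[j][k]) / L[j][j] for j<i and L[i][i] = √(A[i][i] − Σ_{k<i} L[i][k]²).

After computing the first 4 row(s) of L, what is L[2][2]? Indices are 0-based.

Step 1: L[0][0] = √(16) = 4.
  L[1][0] = (4) / L[0][0] = 1.
Step 2: L[1][1] = √(1) = 1.
  L[2][0] = (-8) / L[0][0] = -2.
  L[2][1] = (-1) / L[1][1] = -1.
Step 3: L[2][2] = √(1) = 1.
  L[3][0] = (-4) / L[0][0] = -1.
  L[3][1] = (-2) / L[1][1] = -2.
  L[3][2] = (-3) / L[2][2] = -3.
Step 4: L[3][3] = √(9) = 3.

L[2][2] = 1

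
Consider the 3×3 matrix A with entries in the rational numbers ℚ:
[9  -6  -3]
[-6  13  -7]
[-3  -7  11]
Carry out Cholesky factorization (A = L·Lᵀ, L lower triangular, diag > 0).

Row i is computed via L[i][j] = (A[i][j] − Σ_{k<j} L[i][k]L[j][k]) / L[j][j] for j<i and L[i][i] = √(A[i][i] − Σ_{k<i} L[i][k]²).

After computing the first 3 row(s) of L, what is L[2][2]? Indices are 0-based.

L[2][2] = 1

Step 1: L[0][0] = √(9) = 3.
  L[1][0] = (-6) / L[0][0] = -2.
Step 2: L[1][1] = √(9) = 3.
  L[2][0] = (-3) / L[0][0] = -1.
  L[2][1] = (-9) / L[1][1] = -3.
Step 3: L[2][2] = √(1) = 1.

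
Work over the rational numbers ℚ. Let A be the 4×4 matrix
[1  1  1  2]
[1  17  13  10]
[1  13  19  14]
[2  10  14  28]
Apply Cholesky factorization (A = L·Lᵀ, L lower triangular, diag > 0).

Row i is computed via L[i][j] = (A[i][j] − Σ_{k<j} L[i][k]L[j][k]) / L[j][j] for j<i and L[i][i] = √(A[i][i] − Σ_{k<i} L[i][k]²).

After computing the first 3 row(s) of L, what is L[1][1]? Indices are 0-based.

Step 1: L[0][0] = √(1) = 1.
  L[1][0] = (1) / L[0][0] = 1.
Step 2: L[1][1] = √(16) = 4.
  L[2][0] = (1) / L[0][0] = 1.
  L[2][1] = (12) / L[1][1] = 3.
Step 3: L[2][2] = √(9) = 3.

L[1][1] = 4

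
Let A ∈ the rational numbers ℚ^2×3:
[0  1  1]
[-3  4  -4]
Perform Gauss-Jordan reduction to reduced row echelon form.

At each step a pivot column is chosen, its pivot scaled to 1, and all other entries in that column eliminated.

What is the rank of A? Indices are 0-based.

step 1: exchange rows 0,1
step 1: normalize row 0 (÷-3) = (1, -4/3, 4/3)
step 2: normalize row 1 (÷1) = (0, 1, 1)
  row 0: subtract -4/3×row1 = (1, 0, 8/3)

rank = 2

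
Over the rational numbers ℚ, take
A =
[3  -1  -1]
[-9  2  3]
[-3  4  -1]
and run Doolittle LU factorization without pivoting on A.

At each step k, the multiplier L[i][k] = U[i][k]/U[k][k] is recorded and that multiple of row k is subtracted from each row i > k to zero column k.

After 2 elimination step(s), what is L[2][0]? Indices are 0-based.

L[2][0] = -1

Step 1: pivot at (0,0) is 3.
  row1 ← row1 − (-3)·row0  ⇒  L[1][0]=-3, U row1=(0, -1, 0)
  row2 ← row2 − (-1)·row0  ⇒  L[2][0]=-1, U row2=(0, 3, -2)
Step 2: pivot at (1,1) is -1.
  row2 ← row2 − (-3)·row1  ⇒  L[2][1]=-3, U row2=(0, 0, -2)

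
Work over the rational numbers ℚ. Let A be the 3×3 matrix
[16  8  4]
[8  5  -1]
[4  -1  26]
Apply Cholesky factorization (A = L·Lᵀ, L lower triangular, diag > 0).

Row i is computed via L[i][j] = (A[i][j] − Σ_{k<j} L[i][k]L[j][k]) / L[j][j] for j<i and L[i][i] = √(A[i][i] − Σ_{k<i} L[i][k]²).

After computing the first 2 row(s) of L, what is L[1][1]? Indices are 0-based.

Step 1: L[0][0] = √(16) = 4.
  L[1][0] = (8) / L[0][0] = 2.
Step 2: L[1][1] = √(1) = 1.

L[1][1] = 1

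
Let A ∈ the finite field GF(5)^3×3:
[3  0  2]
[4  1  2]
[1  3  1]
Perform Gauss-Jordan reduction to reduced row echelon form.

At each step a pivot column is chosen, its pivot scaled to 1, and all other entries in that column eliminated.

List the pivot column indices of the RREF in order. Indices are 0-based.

pivot(0,0)=3: scale R0 → (1, 0, 4)
  clear (1,0): R1 −= (4)R0 → (0, 1, 1)
  clear (2,0): R2 −= (1)R0 → (0, 3, 2)
pivot(1,1)=1: scale R1 → (0, 1, 1)
  clear (2,1): R2 −= (3)R1 → (0, 0, 4)
pivot(2,2)=4: scale R2 → (0, 0, 1)
  clear (0,2): R0 −= (4)R2 → (1, 0, 0)
  clear (1,2): R1 −= (1)R2 → (0, 1, 0)

pivot columns: 0, 1, 2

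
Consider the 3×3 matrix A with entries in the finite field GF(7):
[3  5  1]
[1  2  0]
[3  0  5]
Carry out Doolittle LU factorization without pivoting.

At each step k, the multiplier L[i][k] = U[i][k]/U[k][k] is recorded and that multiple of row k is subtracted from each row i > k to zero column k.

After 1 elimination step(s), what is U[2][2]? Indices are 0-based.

k=0: U[0][0]=3
  eliminate (1,0): mult=5, new row 1: (0, 5, 2); set L[1][0]=5
  eliminate (2,0): mult=1, new row 2: (0, 2, 4); set L[2][0]=1

U[2][2] = 4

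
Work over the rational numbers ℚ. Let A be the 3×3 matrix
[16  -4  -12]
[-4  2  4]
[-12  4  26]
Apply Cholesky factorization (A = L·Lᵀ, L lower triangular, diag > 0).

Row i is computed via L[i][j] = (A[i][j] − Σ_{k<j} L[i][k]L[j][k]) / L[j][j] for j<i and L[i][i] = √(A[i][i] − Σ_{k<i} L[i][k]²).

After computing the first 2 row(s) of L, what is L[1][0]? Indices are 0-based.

Step 1: L[0][0] = √(16) = 4.
  L[1][0] = (-4) / L[0][0] = -1.
Step 2: L[1][1] = √(1) = 1.

L[1][0] = -1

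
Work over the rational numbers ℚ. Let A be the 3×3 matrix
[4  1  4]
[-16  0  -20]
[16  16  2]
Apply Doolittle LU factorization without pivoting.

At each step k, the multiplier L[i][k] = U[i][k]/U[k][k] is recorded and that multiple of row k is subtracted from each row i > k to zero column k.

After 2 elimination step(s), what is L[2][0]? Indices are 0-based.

L[2][0] = 4

[col 0] pivot 4
  R1 -= -4*R0 → (0, 4, -4)  (L[1][0] := -4)
  R2 -= 4*R0 → (0, 12, -14)  (L[2][0] := 4)
[col 1] pivot 4
  R2 -= 3*R1 → (0, 0, -2)  (L[2][1] := 3)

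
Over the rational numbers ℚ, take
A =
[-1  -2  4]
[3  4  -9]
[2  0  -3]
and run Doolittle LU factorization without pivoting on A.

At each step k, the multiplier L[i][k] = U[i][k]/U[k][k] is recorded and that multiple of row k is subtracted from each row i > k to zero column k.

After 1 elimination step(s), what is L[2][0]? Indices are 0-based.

[col 0] pivot -1
  R1 -= -3*R0 → (0, -2, 3)  (L[1][0] := -3)
  R2 -= -2*R0 → (0, -4, 5)  (L[2][0] := -2)

L[2][0] = -2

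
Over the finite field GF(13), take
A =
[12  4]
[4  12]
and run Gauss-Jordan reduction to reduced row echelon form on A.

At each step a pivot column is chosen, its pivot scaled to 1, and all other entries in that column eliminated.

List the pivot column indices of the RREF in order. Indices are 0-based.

[1] R0 /= 12  ⇒  (1, 9)
     R1 -= 4·R0  ⇒  (0, 2)
[2] R1 /= 2  ⇒  (0, 1)
     R0 -= 9·R1  ⇒  (1, 0)

pivot columns: 0, 1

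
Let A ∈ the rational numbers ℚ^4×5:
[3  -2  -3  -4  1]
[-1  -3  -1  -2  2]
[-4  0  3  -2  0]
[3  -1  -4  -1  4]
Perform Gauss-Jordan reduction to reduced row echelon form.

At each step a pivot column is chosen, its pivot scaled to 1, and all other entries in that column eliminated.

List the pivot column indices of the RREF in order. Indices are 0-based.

pivot columns: 0, 1, 2, 3

[1] R0 /= 3  ⇒  (1, -2/3, -1, -4/3, 1/3)
     R1 -= -1·R0  ⇒  (0, -11/3, -2, -10/3, 7/3)
     R2 -= -4·R0  ⇒  (0, -8/3, -1, -22/3, 4/3)
     R3 -= 3·R0  ⇒  (0, 1, -1, 3, 3)
[2] R1 /= -11/3  ⇒  (0, 1, 6/11, 10/11, -7/11)
     R0 -= -2/3·R1  ⇒  (1, 0, -7/11, -8/11, -1/11)
     R2 -= -8/3·R1  ⇒  (0, 0, 5/11, -54/11, -4/11)
     R3 -= 1·R1  ⇒  (0, 0, -17/11, 23/11, 40/11)
[3] R2 /= 5/11  ⇒  (0, 0, 1, -54/5, -4/5)
     R0 -= -7/11·R2  ⇒  (1, 0, 0, -38/5, -3/5)
     R1 -= 6/11·R2  ⇒  (0, 1, 0, 34/5, -1/5)
     R3 -= -17/11·R2  ⇒  (0, 0, 0, -73/5, 12/5)
[4] R3 /= -73/5  ⇒  (0, 0, 0, 1, -12/73)
     R0 -= -38/5·R3  ⇒  (1, 0, 0, 0, -135/73)
     R1 -= 34/5·R3  ⇒  (0, 1, 0, 0, 67/73)
     R2 -= -54/5·R3  ⇒  (0, 0, 1, 0, -188/73)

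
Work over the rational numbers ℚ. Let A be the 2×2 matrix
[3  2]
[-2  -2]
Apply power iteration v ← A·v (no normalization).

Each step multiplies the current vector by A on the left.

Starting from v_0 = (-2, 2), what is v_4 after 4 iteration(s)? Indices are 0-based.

v_0 = (-2, 2).
v_1 = A·v_0 = (-2, 0).
v_2 = A·v_1 = (-6, 4).
v_3 = A·v_2 = (-10, 4).
v_4 = A·v_3 = (-22, 12).

v_4 = (-22, 12)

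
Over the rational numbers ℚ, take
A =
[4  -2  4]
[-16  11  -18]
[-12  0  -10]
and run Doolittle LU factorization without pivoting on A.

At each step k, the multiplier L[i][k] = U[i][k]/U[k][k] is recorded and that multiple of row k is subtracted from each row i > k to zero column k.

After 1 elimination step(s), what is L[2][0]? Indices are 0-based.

k=0: U[0][0]=4
  eliminate (1,0): mult=-4, new row 1: (0, 3, -2); set L[1][0]=-4
  eliminate (2,0): mult=-3, new row 2: (0, -6, 2); set L[2][0]=-3

L[2][0] = -3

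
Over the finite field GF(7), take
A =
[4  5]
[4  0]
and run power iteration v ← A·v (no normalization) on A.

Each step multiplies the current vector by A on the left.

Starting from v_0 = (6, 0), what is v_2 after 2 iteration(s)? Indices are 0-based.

v_2 = (6, 5)

v_0 = (6, 0).
v_1 = A·v_0 = (3, 3).
v_2 = A·v_1 = (6, 5).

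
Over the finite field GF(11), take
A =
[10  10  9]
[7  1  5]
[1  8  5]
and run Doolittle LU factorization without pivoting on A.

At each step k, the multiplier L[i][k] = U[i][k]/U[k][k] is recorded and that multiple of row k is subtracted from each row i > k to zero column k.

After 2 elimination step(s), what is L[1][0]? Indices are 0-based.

L[1][0] = 4

[col 0] pivot 10
  R1 -= 4*R0 → (0, 5, 2)  (L[1][0] := 4)
  R2 -= 10*R0 → (0, 7, 3)  (L[2][0] := 10)
[col 1] pivot 5
  R2 -= 8*R1 → (0, 0, 9)  (L[2][1] := 8)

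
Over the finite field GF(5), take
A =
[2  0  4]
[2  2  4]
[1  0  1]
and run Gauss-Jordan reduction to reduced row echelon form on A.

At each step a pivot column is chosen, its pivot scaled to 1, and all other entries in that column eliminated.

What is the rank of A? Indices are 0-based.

rank = 3

step 1: normalize row 0 (÷2) = (1, 0, 2)
  row 1: subtract 2×row0 = (0, 2, 0)
  row 2: subtract 1×row0 = (0, 0, 4)
step 2: normalize row 1 (÷2) = (0, 1, 0)
step 3: normalize row 2 (÷4) = (0, 0, 1)
  row 0: subtract 2×row2 = (1, 0, 0)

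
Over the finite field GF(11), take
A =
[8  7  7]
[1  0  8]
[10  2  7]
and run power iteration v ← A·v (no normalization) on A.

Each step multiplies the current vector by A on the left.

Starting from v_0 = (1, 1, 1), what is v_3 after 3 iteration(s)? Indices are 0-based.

v_0 = (1, 1, 1).
v_1 = A·v_0 = (0, 9, 8).
v_2 = A·v_1 = (9, 9, 8).
v_3 = A·v_2 = (4, 7, 10).

v_3 = (4, 7, 10)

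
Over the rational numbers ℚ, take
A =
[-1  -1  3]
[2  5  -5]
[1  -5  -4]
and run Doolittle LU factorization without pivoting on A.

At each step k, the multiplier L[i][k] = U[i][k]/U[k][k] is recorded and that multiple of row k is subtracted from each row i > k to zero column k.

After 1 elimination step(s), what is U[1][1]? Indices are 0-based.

Step 1: pivot at (0,0) is -1.
  row1 ← row1 − (-2)·row0  ⇒  L[1][0]=-2, U row1=(0, 3, 1)
  row2 ← row2 − (-1)·row0  ⇒  L[2][0]=-1, U row2=(0, -6, -1)

U[1][1] = 3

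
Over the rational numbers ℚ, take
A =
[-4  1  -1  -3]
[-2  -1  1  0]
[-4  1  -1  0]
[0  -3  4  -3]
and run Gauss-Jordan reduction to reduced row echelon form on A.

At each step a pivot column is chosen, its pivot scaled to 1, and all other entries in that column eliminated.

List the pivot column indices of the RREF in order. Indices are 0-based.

[1] R0 /= -4  ⇒  (1, -1/4, 1/4, 3/4)
     R1 -= -2·R0  ⇒  (0, -3/2, 3/2, 3/2)
     R2 -= -4·R0  ⇒  (0, 0, 0, 3)
[2] R1 /= -3/2  ⇒  (0, 1, -1, -1)
     R0 -= -1/4·R1  ⇒  (1, 0, 0, 1/2)
     R3 -= -3·R1  ⇒  (0, 0, 1, -6)
[3] R2 <-> R3
[3] R2 /= 1  ⇒  (0, 0, 1, -6)
     R1 -= -1·R2  ⇒  (0, 1, 0, -7)
[4] R3 /= 3  ⇒  (0, 0, 0, 1)
     R0 -= 1/2·R3  ⇒  (1, 0, 0, 0)
     R1 -= -7·R3  ⇒  (0, 1, 0, 0)
     R2 -= -6·R3  ⇒  (0, 0, 1, 0)

pivot columns: 0, 1, 2, 3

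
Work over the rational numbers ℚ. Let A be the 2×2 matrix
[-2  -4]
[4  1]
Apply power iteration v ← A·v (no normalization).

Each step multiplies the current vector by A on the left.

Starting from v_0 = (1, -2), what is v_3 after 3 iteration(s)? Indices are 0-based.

v_0 = (1, -2).
v_1 = A·v_0 = (6, 2).
v_2 = A·v_1 = (-20, 26).
v_3 = A·v_2 = (-64, -54).

v_3 = (-64, -54)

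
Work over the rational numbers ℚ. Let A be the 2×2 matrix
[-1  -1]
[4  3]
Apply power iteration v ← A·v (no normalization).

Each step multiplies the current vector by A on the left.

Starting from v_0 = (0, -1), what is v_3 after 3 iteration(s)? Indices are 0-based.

v_0 = (0, -1).
v_1 = A·v_0 = (1, -3).
v_2 = A·v_1 = (2, -5).
v_3 = A·v_2 = (3, -7).

v_3 = (3, -7)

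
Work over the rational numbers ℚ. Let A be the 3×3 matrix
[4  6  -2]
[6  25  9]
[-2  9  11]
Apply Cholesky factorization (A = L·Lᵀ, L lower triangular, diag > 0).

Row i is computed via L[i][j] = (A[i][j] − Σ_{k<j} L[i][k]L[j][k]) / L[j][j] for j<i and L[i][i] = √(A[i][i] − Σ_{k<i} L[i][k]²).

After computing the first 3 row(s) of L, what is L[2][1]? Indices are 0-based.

Step 1: L[0][0] = √(4) = 2.
  L[1][0] = (6) / L[0][0] = 3.
Step 2: L[1][1] = √(16) = 4.
  L[2][0] = (-2) / L[0][0] = -1.
  L[2][1] = (12) / L[1][1] = 3.
Step 3: L[2][2] = √(1) = 1.

L[2][1] = 3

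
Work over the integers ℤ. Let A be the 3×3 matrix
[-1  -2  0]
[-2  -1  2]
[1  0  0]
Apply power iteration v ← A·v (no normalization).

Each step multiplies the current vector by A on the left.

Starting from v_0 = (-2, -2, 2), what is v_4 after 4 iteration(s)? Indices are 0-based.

v_0 = (-2, -2, 2).
v_1 = A·v_0 = (6, 10, -2).
v_2 = A·v_1 = (-26, -26, 6).
v_3 = A·v_2 = (78, 90, -26).
v_4 = A·v_3 = (-258, -298, 78).

v_4 = (-258, -298, 78)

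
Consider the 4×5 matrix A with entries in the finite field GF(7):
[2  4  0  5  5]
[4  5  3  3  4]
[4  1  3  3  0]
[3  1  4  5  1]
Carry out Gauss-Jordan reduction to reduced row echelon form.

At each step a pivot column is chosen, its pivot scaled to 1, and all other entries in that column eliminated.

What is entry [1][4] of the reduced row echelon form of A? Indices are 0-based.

[1] R0 /= 2  ⇒  (1, 2, 0, 6, 6)
     R1 -= 4·R0  ⇒  (0, 4, 3, 0, 1)
     R2 -= 4·R0  ⇒  (0, 0, 3, 0, 4)
     R3 -= 3·R0  ⇒  (0, 2, 4, 1, 4)
[2] R1 /= 4  ⇒  (0, 1, 6, 0, 2)
     R0 -= 2·R1  ⇒  (1, 0, 2, 6, 2)
     R3 -= 2·R1  ⇒  (0, 0, 6, 1, 0)
[3] R2 /= 3  ⇒  (0, 0, 1, 0, 6)
     R0 -= 2·R2  ⇒  (1, 0, 0, 6, 4)
     R1 -= 6·R2  ⇒  (0, 1, 0, 0, 1)
     R3 -= 6·R2  ⇒  (0, 0, 0, 1, 6)
[4] R3 /= 1  ⇒  (0, 0, 0, 1, 6)
     R0 -= 6·R3  ⇒  (1, 0, 0, 0, 3)

M[1][4] = 1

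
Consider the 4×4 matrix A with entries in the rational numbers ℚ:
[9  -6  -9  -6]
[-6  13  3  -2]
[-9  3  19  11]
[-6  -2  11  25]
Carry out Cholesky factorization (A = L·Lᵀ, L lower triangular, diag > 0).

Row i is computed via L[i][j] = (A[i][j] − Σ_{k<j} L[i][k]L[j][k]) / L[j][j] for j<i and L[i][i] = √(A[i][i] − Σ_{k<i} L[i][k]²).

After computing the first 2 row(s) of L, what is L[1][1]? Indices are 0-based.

Step 1: L[0][0] = √(9) = 3.
  L[1][0] = (-6) / L[0][0] = -2.
Step 2: L[1][1] = √(9) = 3.

L[1][1] = 3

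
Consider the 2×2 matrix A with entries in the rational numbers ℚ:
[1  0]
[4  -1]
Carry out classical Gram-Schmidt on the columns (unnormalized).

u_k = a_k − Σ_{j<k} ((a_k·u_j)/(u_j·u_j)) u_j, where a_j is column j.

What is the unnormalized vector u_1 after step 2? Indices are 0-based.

u_1 = (4/17, -1/17)

Step 1: u_0 = a_0 = (1, 4).
Step 2: u_1 = a_1 − (-4/17)·u_0 = (4/17, -1/17).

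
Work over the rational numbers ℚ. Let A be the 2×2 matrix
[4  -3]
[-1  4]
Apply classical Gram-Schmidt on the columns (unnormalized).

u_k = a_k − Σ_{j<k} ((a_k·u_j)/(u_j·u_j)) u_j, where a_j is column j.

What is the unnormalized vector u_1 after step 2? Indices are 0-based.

Step 1: u_0 = a_0 = (4, -1).
Step 2: u_1 = a_1 − (-16/17)·u_0 = (13/17, 52/17).

u_1 = (13/17, 52/17)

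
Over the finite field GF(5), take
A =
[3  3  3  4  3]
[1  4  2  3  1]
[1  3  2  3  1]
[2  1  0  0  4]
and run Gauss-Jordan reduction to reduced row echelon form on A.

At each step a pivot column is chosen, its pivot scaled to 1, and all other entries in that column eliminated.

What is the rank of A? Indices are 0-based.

[1] R0 /= 3  ⇒  (1, 1, 1, 3, 1)
     R1 -= 1·R0  ⇒  (0, 3, 1, 0, 0)
     R2 -= 1·R0  ⇒  (0, 2, 1, 0, 0)
     R3 -= 2·R0  ⇒  (0, 4, 3, 4, 2)
[2] R1 /= 3  ⇒  (0, 1, 2, 0, 0)
     R0 -= 1·R1  ⇒  (1, 0, 4, 3, 1)
     R2 -= 2·R1  ⇒  (0, 0, 2, 0, 0)
     R3 -= 4·R1  ⇒  (0, 0, 0, 4, 2)
[3] R2 /= 2  ⇒  (0, 0, 1, 0, 0)
     R0 -= 4·R2  ⇒  (1, 0, 0, 3, 1)
     R1 -= 2·R2  ⇒  (0, 1, 0, 0, 0)
[4] R3 /= 4  ⇒  (0, 0, 0, 1, 3)
     R0 -= 3·R3  ⇒  (1, 0, 0, 0, 2)

rank = 4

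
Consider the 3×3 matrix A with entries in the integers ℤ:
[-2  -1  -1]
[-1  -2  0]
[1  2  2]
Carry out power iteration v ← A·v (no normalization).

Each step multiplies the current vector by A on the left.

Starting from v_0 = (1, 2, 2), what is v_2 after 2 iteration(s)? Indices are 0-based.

v_0 = (1, 2, 2).
v_1 = A·v_0 = (-6, -5, 9).
v_2 = A·v_1 = (8, 16, 2).

v_2 = (8, 16, 2)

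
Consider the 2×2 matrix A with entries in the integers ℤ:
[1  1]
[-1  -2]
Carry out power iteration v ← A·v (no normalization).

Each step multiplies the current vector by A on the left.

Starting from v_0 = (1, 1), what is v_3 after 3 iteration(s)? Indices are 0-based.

v_3 = (3, -7)

v_0 = (1, 1).
v_1 = A·v_0 = (2, -3).
v_2 = A·v_1 = (-1, 4).
v_3 = A·v_2 = (3, -7).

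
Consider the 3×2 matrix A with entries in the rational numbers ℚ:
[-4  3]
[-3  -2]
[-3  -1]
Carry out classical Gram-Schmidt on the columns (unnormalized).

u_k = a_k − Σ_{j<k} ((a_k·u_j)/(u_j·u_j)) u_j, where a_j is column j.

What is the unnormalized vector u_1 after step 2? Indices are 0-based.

u_1 = (45/17, -77/34, -43/34)

Step 1: u_0 = a_0 = (-4, -3, -3).
Step 2: u_1 = a_1 − (-3/34)·u_0 = (45/17, -77/34, -43/34).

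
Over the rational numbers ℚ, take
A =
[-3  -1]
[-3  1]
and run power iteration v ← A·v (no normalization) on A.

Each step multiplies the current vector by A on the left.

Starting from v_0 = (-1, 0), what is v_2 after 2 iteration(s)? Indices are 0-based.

v_2 = (-12, -6)

v_0 = (-1, 0).
v_1 = A·v_0 = (3, 3).
v_2 = A·v_1 = (-12, -6).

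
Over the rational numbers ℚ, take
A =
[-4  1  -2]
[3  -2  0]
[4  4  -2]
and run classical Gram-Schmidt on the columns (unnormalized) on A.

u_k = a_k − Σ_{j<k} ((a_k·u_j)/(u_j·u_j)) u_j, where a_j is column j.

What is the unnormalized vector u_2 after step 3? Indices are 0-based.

Step 1: u_0 = a_0 = (-4, 3, 4).
Step 2: u_1 = a_1 − (6/41)·u_0 = (65/41, -100/41, 140/41).
Step 3: u_2 = a_2 − (0)·u_0 − (-82/165)·u_1 = (-40/33, -40/33, -10/33).

u_2 = (-40/33, -40/33, -10/33)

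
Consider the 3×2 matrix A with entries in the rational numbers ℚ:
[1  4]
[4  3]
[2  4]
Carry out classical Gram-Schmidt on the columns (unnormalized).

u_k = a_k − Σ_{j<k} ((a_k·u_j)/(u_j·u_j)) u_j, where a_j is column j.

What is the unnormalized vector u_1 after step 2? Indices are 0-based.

Step 1: u_0 = a_0 = (1, 4, 2).
Step 2: u_1 = a_1 − (8/7)·u_0 = (20/7, -11/7, 12/7).

u_1 = (20/7, -11/7, 12/7)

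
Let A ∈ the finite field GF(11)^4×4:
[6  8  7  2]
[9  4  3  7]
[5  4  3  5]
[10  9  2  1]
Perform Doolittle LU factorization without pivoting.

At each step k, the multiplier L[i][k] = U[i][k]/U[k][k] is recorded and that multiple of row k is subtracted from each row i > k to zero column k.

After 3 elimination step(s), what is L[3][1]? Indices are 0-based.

Step 1: pivot at (0,0) is 6.
  row1 ← row1 − (7)·row0  ⇒  L[1][0]=7, U row1=(0, 3, 9, 4)
  row2 ← row2 − (10)·row0  ⇒  L[2][0]=10, U row2=(0, 1, 10, 7)
  row3 ← row3 − (9)·row0  ⇒  L[3][0]=9, U row3=(0, 3, 5, 5)
Step 2: pivot at (1,1) is 3.
  row2 ← row2 − (4)·row1  ⇒  L[2][1]=4, U row2=(0, 0, 7, 2)
  row3 ← row3 − (1)·row1  ⇒  L[3][1]=1, U row3=(0, 0, 7, 1)
Step 3: pivot at (2,2) is 7.
  row3 ← row3 − (1)·row2  ⇒  L[3][2]=1, U row3=(0, 0, 0, 10)

L[3][1] = 1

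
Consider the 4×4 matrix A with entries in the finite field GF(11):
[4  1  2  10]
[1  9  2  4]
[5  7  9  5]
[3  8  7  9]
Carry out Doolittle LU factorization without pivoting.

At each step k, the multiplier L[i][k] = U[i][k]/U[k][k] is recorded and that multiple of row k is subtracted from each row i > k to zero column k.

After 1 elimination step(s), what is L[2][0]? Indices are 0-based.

L[2][0] = 4

[col 0] pivot 4
  R1 -= 3*R0 → (0, 6, 7, 7)  (L[1][0] := 3)
  R2 -= 4*R0 → (0, 3, 1, 9)  (L[2][0] := 4)
  R3 -= 9*R0 → (0, 10, 0, 7)  (L[3][0] := 9)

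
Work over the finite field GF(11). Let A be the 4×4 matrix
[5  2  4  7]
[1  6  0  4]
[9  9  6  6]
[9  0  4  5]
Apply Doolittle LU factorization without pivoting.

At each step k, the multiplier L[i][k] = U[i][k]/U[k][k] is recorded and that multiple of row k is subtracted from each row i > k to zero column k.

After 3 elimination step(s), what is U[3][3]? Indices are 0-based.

k=0: U[0][0]=5
  eliminate (1,0): mult=9, new row 1: (0, 10, 8, 7); set L[1][0]=9
  eliminate (2,0): mult=4, new row 2: (0, 1, 1, 0); set L[2][0]=4
  eliminate (3,0): mult=4, new row 3: (0, 3, 10, 10); set L[3][0]=4
k=1: U[1][1]=10
  eliminate (2,1): mult=10, new row 2: (0, 0, 9, 7); set L[2][1]=10
  eliminate (3,1): mult=8, new row 3: (0, 0, 1, 9); set L[3][1]=8
k=2: U[2][2]=9
  eliminate (3,2): mult=5, new row 3: (0, 0, 0, 7); set L[3][2]=5

U[3][3] = 7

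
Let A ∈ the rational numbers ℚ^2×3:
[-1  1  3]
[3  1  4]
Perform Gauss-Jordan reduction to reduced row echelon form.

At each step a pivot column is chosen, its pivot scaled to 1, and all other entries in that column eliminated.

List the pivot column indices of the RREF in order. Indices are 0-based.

pivot(0,0)=-1: scale R0 → (1, -1, -3)
  clear (1,0): R1 −= (3)R0 → (0, 4, 13)
pivot(1,1)=4: scale R1 → (0, 1, 13/4)
  clear (0,1): R0 −= (-1)R1 → (1, 0, 1/4)

pivot columns: 0, 1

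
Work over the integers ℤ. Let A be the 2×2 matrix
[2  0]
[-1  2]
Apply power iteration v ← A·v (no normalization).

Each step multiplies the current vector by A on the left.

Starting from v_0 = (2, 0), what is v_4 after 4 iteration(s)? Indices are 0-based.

v_0 = (2, 0).
v_1 = A·v_0 = (4, -2).
v_2 = A·v_1 = (8, -8).
v_3 = A·v_2 = (16, -24).
v_4 = A·v_3 = (32, -64).

v_4 = (32, -64)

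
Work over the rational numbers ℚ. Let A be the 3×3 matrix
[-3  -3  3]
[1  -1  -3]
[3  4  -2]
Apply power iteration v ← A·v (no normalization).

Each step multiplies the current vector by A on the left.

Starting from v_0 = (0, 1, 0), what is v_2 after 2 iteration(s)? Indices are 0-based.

v_0 = (0, 1, 0).
v_1 = A·v_0 = (-3, -1, 4).
v_2 = A·v_1 = (24, -14, -21).

v_2 = (24, -14, -21)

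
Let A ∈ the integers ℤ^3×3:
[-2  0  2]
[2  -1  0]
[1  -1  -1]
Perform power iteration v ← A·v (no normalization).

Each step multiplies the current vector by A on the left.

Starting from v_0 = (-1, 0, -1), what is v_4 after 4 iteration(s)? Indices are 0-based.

v_4 = (-16, 10, 10)

v_0 = (-1, 0, -1).
v_1 = A·v_0 = (0, -2, 0).
v_2 = A·v_1 = (0, 2, 2).
v_3 = A·v_2 = (4, -2, -4).
v_4 = A·v_3 = (-16, 10, 10).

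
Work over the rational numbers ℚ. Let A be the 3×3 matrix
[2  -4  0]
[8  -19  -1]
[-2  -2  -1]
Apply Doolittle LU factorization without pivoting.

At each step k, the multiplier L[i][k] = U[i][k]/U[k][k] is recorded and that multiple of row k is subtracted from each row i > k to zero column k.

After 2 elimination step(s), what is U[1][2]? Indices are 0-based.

Step 1: pivot at (0,0) is 2.
  row1 ← row1 − (4)·row0  ⇒  L[1][0]=4, U row1=(0, -3, -1)
  row2 ← row2 − (-1)·row0  ⇒  L[2][0]=-1, U row2=(0, -6, -1)
Step 2: pivot at (1,1) is -3.
  row2 ← row2 − (2)·row1  ⇒  L[2][1]=2, U row2=(0, 0, 1)

U[1][2] = -1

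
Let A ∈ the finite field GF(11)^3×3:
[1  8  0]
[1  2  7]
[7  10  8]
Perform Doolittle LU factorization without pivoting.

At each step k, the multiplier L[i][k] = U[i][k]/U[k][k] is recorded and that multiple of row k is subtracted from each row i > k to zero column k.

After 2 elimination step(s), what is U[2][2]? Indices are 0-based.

U[2][2] = 2

k=0: U[0][0]=1
  eliminate (1,0): mult=1, new row 1: (0, 5, 7); set L[1][0]=1
  eliminate (2,0): mult=7, new row 2: (0, 9, 8); set L[2][0]=7
k=1: U[1][1]=5
  eliminate (2,1): mult=4, new row 2: (0, 0, 2); set L[2][1]=4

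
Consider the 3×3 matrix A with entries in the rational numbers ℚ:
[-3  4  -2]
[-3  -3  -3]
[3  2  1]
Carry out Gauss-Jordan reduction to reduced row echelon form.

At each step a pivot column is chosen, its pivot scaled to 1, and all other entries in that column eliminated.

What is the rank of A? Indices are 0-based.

rank = 3

pivot(0,0)=-3: scale R0 → (1, -4/3, 2/3)
  clear (1,0): R1 −= (-3)R0 → (0, -7, -1)
  clear (2,0): R2 −= (3)R0 → (0, 6, -1)
pivot(1,1)=-7: scale R1 → (0, 1, 1/7)
  clear (0,1): R0 −= (-4/3)R1 → (1, 0, 6/7)
  clear (2,1): R2 −= (6)R1 → (0, 0, -13/7)
pivot(2,2)=-13/7: scale R2 → (0, 0, 1)
  clear (0,2): R0 −= (6/7)R2 → (1, 0, 0)
  clear (1,2): R1 −= (1/7)R2 → (0, 1, 0)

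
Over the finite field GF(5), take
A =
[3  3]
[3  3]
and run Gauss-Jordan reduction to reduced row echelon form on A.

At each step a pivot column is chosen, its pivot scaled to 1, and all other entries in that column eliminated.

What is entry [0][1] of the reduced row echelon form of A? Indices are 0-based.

M[0][1] = 1

step 1: normalize row 0 (÷3) = (1, 1)
  row 1: subtract 3×row0 = (0, 0)
skip col 1 (zero from row 1)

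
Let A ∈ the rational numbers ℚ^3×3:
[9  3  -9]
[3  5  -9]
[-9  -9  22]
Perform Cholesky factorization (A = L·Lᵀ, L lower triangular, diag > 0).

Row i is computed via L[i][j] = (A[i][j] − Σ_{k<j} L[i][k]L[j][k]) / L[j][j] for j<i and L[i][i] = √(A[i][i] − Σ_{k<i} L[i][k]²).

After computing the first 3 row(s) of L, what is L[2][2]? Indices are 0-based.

Step 1: L[0][0] = √(9) = 3.
  L[1][0] = (3) / L[0][0] = 1.
Step 2: L[1][1] = √(4) = 2.
  L[2][0] = (-9) / L[0][0] = -3.
  L[2][1] = (-6) / L[1][1] = -3.
Step 3: L[2][2] = √(4) = 2.

L[2][2] = 2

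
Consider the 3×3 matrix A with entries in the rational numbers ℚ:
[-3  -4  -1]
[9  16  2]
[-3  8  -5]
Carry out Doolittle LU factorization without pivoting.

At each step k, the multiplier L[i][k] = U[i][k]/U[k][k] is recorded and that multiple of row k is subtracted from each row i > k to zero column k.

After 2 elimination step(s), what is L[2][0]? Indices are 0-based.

[col 0] pivot -3
  R1 -= -3*R0 → (0, 4, -1)  (L[1][0] := -3)
  R2 -= 1*R0 → (0, 12, -4)  (L[2][0] := 1)
[col 1] pivot 4
  R2 -= 3*R1 → (0, 0, -1)  (L[2][1] := 3)

L[2][0] = 1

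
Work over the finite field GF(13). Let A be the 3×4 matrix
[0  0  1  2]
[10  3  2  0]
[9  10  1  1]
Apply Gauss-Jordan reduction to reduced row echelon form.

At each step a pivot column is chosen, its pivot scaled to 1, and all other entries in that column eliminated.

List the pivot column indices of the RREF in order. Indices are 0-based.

pivot columns: 0, 1, 2

[1] R0 <-> R1
[1] R0 /= 10  ⇒  (1, 12, 8, 0)
     R2 -= 9·R0  ⇒  (0, 6, 7, 1)
[2] R1 <-> R2
[2] R1 /= 6  ⇒  (0, 1, 12, 11)
     R0 -= 12·R1  ⇒  (1, 0, 7, 11)
[3] R2 /= 1  ⇒  (0, 0, 1, 2)
     R0 -= 7·R2  ⇒  (1, 0, 0, 10)
     R1 -= 12·R2  ⇒  (0, 1, 0, 0)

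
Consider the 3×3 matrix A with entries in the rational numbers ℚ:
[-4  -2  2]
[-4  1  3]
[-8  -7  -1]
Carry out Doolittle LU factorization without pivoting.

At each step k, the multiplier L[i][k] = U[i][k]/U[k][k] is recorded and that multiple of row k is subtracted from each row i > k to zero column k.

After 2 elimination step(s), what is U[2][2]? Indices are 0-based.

[col 0] pivot -4
  R1 -= 1*R0 → (0, 3, 1)  (L[1][0] := 1)
  R2 -= 2*R0 → (0, -3, -5)  (L[2][0] := 2)
[col 1] pivot 3
  R2 -= -1*R1 → (0, 0, -4)  (L[2][1] := -1)

U[2][2] = -4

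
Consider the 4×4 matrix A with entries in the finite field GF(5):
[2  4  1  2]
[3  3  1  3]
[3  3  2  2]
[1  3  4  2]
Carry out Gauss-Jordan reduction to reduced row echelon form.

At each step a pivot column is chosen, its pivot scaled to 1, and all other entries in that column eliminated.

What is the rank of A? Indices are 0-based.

rank = 4

pivot(0,0)=2: scale R0 → (1, 2, 3, 1)
  clear (1,0): R1 −= (3)R0 → (0, 2, 2, 0)
  clear (2,0): R2 −= (3)R0 → (0, 2, 3, 4)
  clear (3,0): R3 −= (1)R0 → (0, 1, 1, 1)
pivot(1,1)=2: scale R1 → (0, 1, 1, 0)
  clear (0,1): R0 −= (2)R1 → (1, 0, 1, 1)
  clear (2,1): R2 −= (2)R1 → (0, 0, 1, 4)
  clear (3,1): R3 −= (1)R1 → (0, 0, 0, 1)
pivot(2,2)=1: scale R2 → (0, 0, 1, 4)
  clear (0,2): R0 −= (1)R2 → (1, 0, 0, 2)
  clear (1,2): R1 −= (1)R2 → (0, 1, 0, 1)
pivot(3,3)=1: scale R3 → (0, 0, 0, 1)
  clear (0,3): R0 −= (2)R3 → (1, 0, 0, 0)
  clear (1,3): R1 −= (1)R3 → (0, 1, 0, 0)
  clear (2,3): R2 −= (4)R3 → (0, 0, 1, 0)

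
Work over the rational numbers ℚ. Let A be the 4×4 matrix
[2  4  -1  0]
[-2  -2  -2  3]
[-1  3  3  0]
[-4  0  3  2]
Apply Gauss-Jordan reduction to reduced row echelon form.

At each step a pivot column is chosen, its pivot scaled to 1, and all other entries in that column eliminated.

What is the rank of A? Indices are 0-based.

step 1: normalize row 0 (÷2) = (1, 2, -1/2, 0)
  row 1: subtract -2×row0 = (0, 2, -3, 3)
  row 2: subtract -1×row0 = (0, 5, 5/2, 0)
  row 3: subtract -4×row0 = (0, 8, 1, 2)
step 2: normalize row 1 (÷2) = (0, 1, -3/2, 3/2)
  row 0: subtract 2×row1 = (1, 0, 5/2, -3)
  row 2: subtract 5×row1 = (0, 0, 10, -15/2)
  row 3: subtract 8×row1 = (0, 0, 13, -10)
step 3: normalize row 2 (÷10) = (0, 0, 1, -3/4)
  row 0: subtract 5/2×row2 = (1, 0, 0, -9/8)
  row 1: subtract -3/2×row2 = (0, 1, 0, 3/8)
  row 3: subtract 13×row2 = (0, 0, 0, -1/4)
step 4: normalize row 3 (÷-1/4) = (0, 0, 0, 1)
  row 0: subtract -9/8×row3 = (1, 0, 0, 0)
  row 1: subtract 3/8×row3 = (0, 1, 0, 0)
  row 2: subtract -3/4×row3 = (0, 0, 1, 0)

rank = 4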